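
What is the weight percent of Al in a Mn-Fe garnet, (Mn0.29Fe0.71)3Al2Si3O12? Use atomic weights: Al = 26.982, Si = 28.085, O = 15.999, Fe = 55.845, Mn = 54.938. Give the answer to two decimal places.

10.86 mass %

Formula mass = 0.87×54.938 + 2.13×55.845 + 2×26.982 + 3×28.085 + 12×15.999 = 496.953 g/mol, of which 53.964 g is Al.
So Al makes up 53.964/496.953 = 0.1086 of the mass, i.e. 10.86%.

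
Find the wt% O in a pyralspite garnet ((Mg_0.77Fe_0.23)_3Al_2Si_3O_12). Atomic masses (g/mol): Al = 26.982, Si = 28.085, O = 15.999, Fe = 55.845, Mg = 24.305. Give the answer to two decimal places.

45.19 weight percent

Formula mass = 2.31·24.305 + 0.69·55.845 + 2·26.982 + 3·28.085 + 12·15.999 = 424.885 g/mol, of which 191.988 g is O.
So O makes up 191.988/424.885 = 0.4519 of the mass, i.e. 45.19%.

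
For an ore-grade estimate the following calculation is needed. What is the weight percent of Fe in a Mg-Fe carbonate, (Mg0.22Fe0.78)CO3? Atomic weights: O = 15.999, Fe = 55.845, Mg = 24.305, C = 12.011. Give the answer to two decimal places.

M((Mg0.22Fe0.78)CO3) = 108.914 g/mol.
Fe contributes 0.78 × 55.845 = 43.559 g per mole.
43.559/108.914 = 0.3999 → 39.99%.

39.99 mass %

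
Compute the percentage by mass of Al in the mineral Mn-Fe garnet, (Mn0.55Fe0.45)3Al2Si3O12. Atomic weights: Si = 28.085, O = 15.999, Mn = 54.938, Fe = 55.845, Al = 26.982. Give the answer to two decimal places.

10.87 mass %

Molar mass of (Mn0.55Fe0.45)3Al2Si3O12: 1.65·54.938 + 1.35·55.845 + 2·26.982 + 3·28.085 + 12·15.999 = 496.245 g/mol.
Mass of Al per formula unit: 2 × 26.982 = 53.964 g.
Weight fraction Al = 53.964 / 496.245 = 0.1087.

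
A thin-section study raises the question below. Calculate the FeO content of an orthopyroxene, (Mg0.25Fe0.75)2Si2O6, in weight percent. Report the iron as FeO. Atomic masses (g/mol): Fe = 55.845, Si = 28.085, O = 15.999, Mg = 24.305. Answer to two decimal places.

M((Mg0.25Fe0.75)2Si2O6) = 248.084 g/mol; M(FeO) = 71.844 g/mol.
Moles FeO per formula unit = 1.50 Fe ÷ 1 = 1.5000.
FeO fraction = (1.5000 × 71.844) / 248.084 = 107.766/248.084 = 0.4344.

43.44 wt%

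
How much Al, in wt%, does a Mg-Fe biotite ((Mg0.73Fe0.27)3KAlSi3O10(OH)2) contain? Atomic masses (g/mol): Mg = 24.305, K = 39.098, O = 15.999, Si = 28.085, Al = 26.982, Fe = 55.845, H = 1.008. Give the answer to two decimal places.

M((Mg0.73Fe0.27)3KAlSi3O10(OH)2) = 442.801 g/mol.
Al contributes 1 × 26.982 = 26.982 g per mole.
26.982/442.801 = 0.0609 → 6.09%.

6.09 wt%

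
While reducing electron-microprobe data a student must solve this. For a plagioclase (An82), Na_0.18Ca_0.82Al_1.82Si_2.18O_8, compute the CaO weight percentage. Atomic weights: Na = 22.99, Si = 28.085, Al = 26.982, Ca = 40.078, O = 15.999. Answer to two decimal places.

16.70 wt%

Molar mass of Na_0.18Ca_0.82Al_1.82Si_2.18O_8 = 0.18·22.99 + 0.82·40.078 + 1.82·26.982 + 2.18·28.085 + 8·15.999 = 275.327 g/mol.
Each formula unit contains 0.82 Ca, equivalent to 0.82/1 = 0.8200 mol CaO.
M(CaO) = 1×40.078 + 1×15.999 = 56.077 g/mol.
Mass of CaO per formula unit = 0.8200 × 56.077 = 45.983 g.
CaO wt% = 45.983 / 275.327 × 100 = 16.70%.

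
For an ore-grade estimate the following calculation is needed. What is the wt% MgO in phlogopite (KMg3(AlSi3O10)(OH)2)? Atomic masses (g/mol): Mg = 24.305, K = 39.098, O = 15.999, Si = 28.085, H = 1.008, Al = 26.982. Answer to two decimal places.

28.98 wt%

Formula mass = 417.254 g/mol.
3 Mg → 3.0000 mol MgO per formula unit; M(MgO) = 40.304, so MgO mass = 120.912 g.
120.912/417.254 × 100 = 28.98 wt%.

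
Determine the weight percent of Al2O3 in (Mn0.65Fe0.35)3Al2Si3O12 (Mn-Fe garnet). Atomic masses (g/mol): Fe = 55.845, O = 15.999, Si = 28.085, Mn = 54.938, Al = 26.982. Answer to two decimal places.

20.56 wt%

M((Mn0.65Fe0.35)3Al2Si3O12) = 495.973 g/mol; M(Al2O3) = 101.961 g/mol.
Moles Al2O3 per formula unit = 2 Al ÷ 2 = 1.0000.
Al2O3 fraction = (1.0000 × 101.961) / 495.973 = 101.961/495.973 = 0.2056.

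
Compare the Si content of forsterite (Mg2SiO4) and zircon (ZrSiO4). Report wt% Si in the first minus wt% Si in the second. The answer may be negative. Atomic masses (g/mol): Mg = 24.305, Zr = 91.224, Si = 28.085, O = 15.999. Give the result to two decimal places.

Si in Mg2SiO4: molar mass 140.691 g/mol; 1×28.085 = 28.085 g → 19.96 wt%.
Si in ZrSiO4: molar mass 183.305 g/mol; 1×28.085 = 28.085 g → 15.32 wt%.
Difference = 19.96 − 15.32 = 4.64 percentage points.

4.64 percentage points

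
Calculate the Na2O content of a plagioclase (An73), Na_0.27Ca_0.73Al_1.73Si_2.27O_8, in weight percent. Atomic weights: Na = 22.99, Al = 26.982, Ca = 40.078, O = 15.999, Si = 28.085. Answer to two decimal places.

3.05 wt%

Molar mass of Na_0.27Ca_0.73Al_1.73Si_2.27O_8 = 0.27·22.99 + 0.73·40.078 + 1.73·26.982 + 2.27·28.085 + 8·15.999 = 273.888 g/mol.
Each formula unit contains 0.27 Na, equivalent to 0.27/2 = 0.1350 mol Na2O.
M(Na2O) = 2×22.99 + 1×15.999 = 61.979 g/mol.
Mass of Na2O per formula unit = 0.1350 × 61.979 = 8.367 g.
Na2O wt% = 8.367 / 273.888 × 100 = 3.05%.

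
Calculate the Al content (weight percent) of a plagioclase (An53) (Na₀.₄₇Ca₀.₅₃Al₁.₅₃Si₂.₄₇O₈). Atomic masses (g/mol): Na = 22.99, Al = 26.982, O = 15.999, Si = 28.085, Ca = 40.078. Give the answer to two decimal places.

Molar mass of Na₀.₄₇Ca₀.₅₃Al₁.₅₃Si₂.₄₇O₈: 0.47·22.99 + 0.53·40.078 + 1.53·26.982 + 2.47·28.085 + 8·15.999 = 270.691 g/mol.
Mass of Al per formula unit: 1.53 × 26.982 = 41.282 g.
Weight fraction Al = 41.282 / 270.691 = 0.1525.

15.25 weight percent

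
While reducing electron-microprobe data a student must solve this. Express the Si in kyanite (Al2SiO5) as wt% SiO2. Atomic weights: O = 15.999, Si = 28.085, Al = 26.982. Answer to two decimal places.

Molar mass of Al2SiO5 = 2·26.982 + 1·28.085 + 5·15.999 = 162.044 g/mol.
Each formula unit contains 1 Si, equivalent to 1/1 = 1.0000 mol SiO2.
M(SiO2) = 1×28.085 + 2×15.999 = 60.083 g/mol.
Mass of SiO2 per formula unit = 1.0000 × 60.083 = 60.083 g.
SiO2 wt% = 60.083 / 162.044 × 100 = 37.08%.

37.08 wt%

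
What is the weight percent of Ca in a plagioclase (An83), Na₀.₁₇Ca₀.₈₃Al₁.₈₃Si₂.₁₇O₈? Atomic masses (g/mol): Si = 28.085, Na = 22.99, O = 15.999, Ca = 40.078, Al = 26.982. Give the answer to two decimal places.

M(Na₀.₁₇Ca₀.₈₃Al₁.₈₃Si₂.₁₇O₈) = 275.487 g/mol.
Ca contributes 0.83 × 40.078 = 33.265 g per mole.
33.265/275.487 = 0.1207 → 12.07%.

12.07 wt%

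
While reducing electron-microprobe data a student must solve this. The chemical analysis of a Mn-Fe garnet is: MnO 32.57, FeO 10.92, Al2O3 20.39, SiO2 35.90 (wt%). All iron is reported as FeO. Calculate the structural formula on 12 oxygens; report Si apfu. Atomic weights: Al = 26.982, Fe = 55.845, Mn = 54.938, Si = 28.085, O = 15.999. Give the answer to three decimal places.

MnO (M=70.937): mol = 0.45914; Mn = 0.45914, O = 0.45914.
FeO (M=71.844): mol = 0.15200; Fe = 0.15200, O = 0.15200.
Al2O3 (M=101.961): mol = 0.19998; Al = 0.39996, O = 0.59994.
SiO2 (M=60.083): mol = 0.59751; Si = 0.59751, O = 1.19502.
ΣO = 2.40610; factor = 12/ΣO = 4.98732.
Si apfu = 0.59751 × 4.98732 = 2.980.

2.980 Si apfu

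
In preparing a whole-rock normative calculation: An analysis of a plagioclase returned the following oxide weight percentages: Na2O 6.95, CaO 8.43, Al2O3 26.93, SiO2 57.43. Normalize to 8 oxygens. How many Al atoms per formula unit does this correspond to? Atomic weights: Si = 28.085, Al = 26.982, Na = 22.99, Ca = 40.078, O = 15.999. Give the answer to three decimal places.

Na2O: 6.95/61.979 = 0.11213 mol → 0.22426 mol Na, 0.11213 mol O.
CaO: 8.43/56.077 = 0.15033 mol → 0.15033 mol Ca, 0.15033 mol O.
Al2O3: 26.93/101.961 = 0.26412 mol → 0.52824 mol Al, 0.79236 mol O.
SiO2: 57.43/60.083 = 0.95584 mol → 0.95584 mol Si, 1.91168 mol O.
Total oxygen = 2.96650 mol. Normalization factor = 8/2.96650 = 2.69678.
Al per 8 O = 0.52824 × 2.69678 = 1.425.

1.425 Al apfu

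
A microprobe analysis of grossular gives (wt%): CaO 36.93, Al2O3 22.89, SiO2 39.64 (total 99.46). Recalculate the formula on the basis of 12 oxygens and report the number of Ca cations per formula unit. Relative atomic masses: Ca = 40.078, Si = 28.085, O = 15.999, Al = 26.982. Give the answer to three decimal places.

2.980 Ca apfu

CaO (M=56.077): mol = 0.65856; Ca = 0.65856, O = 0.65856.
Al2O3 (M=101.961): mol = 0.22450; Al = 0.44900, O = 0.67350.
SiO2 (M=60.083): mol = 0.65975; Si = 0.65975, O = 1.31950.
ΣO = 2.65156; factor = 12/ΣO = 4.52564.
Ca apfu = 0.65856 × 4.52564 = 2.980.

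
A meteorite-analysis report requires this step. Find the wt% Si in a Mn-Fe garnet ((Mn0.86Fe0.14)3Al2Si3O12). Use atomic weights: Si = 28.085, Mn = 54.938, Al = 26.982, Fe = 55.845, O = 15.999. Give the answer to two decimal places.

17.01 weight percent

M((Mn0.86Fe0.14)3Al2Si3O12) = 495.402 g/mol.
Si contributes 3 × 28.085 = 84.255 g per mole.
84.255/495.402 = 0.1701 → 17.01%.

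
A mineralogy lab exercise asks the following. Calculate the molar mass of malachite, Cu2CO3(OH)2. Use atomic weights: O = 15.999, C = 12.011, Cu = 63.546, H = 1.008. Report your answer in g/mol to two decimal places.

221.11 g/mol

Cu: 2 × 63.546 = 127.0920
C: 1 × 12.011 = 12.0110
O: 5 × 15.999 = 79.9950
H: 2 × 1.008 = 2.0160
Summing the contributions gives the formula mass.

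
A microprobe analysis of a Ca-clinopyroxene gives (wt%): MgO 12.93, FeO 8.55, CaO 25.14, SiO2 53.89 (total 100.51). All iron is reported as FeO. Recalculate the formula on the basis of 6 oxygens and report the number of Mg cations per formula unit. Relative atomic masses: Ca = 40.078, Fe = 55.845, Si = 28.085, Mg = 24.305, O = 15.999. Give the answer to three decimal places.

12.93 wt% MgO ÷ 40.304 g/mol = 0.32081 mol, giving 0.32081 Mg and 0.32081 O.
8.55 wt% FeO ÷ 71.844 g/mol = 0.11901 mol, giving 0.11901 Fe and 0.11901 O.
25.14 wt% CaO ÷ 56.077 g/mol = 0.44831 mol, giving 0.44831 Ca and 0.44831 O.
53.89 wt% SiO2 ÷ 60.083 g/mol = 0.89693 mol, giving 0.89693 Si and 1.79386 O.
Oxygen sums to 2.68199; scaling by 6/2.68199 = 2.23714 puts the formula on 6 O.
Mg: 0.32081 × 2.23714 = 0.718 atoms per formula unit.

0.718 Mg apfu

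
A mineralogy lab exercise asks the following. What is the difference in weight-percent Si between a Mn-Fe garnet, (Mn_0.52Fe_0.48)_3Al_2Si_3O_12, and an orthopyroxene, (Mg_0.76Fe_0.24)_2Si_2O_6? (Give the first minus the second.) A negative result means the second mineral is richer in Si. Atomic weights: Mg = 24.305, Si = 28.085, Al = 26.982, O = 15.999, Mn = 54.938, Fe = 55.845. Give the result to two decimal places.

M((Mn_0.52Fe_0.48)_3Al_2Si_3O_12) = 496.327 g/mol, so wt% Si = 84.255/496.327 × 100 = 16.98%.
M((Mg_0.76Fe_0.24)_2Si_2O_6) = 215.913 g/mol, so wt% Si = 56.170/215.913 × 100 = 26.02%.
16.98 − 26.02 = -9.04 pp.

-9.04 percentage points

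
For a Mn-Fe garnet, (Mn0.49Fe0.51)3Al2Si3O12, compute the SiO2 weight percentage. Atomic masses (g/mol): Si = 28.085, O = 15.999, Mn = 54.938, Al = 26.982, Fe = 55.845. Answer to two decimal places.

Molar mass of (Mn0.49Fe0.51)3Al2Si3O12 = 1.47×54.938 + 1.53×55.845 + 2×26.982 + 3×28.085 + 12×15.999 = 496.409 g/mol.
Each formula unit contains 3 Si, equivalent to 3/1 = 3.0000 mol SiO2.
M(SiO2) = 1×28.085 + 2×15.999 = 60.083 g/mol.
Mass of SiO2 per formula unit = 3.0000 × 60.083 = 180.249 g.
SiO2 wt% = 180.249 / 496.409 × 100 = 36.31%.

36.31 wt%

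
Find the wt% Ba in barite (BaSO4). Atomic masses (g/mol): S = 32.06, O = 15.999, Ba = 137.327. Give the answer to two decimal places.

58.84 mass %

Formula mass = 1×137.327 + 1×32.06 + 4×15.999 = 233.383 g/mol, of which 137.327 g is Ba.
So Ba makes up 137.327/233.383 = 0.5884 of the mass, i.e. 58.84%.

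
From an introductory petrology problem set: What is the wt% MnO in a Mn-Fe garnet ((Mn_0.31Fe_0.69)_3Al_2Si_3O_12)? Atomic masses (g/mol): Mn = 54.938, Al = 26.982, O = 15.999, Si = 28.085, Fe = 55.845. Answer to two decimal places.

Formula mass = 496.898 g/mol.
0.93 Mn → 0.9300 mol MnO per formula unit; M(MnO) = 70.937, so MnO mass = 65.971 g.
65.971/496.898 × 100 = 13.28 wt%.

13.28 wt%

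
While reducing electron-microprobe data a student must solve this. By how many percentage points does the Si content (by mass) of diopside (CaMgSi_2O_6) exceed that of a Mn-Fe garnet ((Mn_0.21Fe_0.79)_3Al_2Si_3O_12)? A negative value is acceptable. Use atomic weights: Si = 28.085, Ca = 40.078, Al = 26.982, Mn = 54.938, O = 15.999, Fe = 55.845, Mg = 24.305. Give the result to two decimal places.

Si in CaMgSi_2O_6: molar mass 216.547 g/mol; 2×28.085 = 56.170 g → 25.94 wt%.
Si in (Mn_0.21Fe_0.79)_3Al_2Si_3O_12: molar mass 497.171 g/mol; 3×28.085 = 84.255 g → 16.95 wt%.
Difference = 25.94 − 16.95 = 8.99 percentage points.

8.99 percentage points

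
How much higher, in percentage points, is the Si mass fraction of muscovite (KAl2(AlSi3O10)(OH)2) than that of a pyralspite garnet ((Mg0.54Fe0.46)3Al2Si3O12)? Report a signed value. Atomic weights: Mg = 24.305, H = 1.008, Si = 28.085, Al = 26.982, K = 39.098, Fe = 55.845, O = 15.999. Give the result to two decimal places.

First mineral: 84.255 g Si in 398.303 g formula = 21.15 wt% Si.
Second mineral: 84.255 g Si in 446.647 g formula = 18.86 wt% Si.
21.15% − 18.86% gives a difference of 2.29 percentage points.

2.29 percentage points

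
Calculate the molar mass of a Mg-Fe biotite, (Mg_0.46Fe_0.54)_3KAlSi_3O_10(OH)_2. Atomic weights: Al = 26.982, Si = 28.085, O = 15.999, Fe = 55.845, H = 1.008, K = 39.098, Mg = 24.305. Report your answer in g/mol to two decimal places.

468.35 g/mol

The formula mass is the sum 1.38(24.305) + 1.62(55.845) + 1(39.098) + 1(26.982) + 3(28.085) + 12(15.999) + 2(1.008).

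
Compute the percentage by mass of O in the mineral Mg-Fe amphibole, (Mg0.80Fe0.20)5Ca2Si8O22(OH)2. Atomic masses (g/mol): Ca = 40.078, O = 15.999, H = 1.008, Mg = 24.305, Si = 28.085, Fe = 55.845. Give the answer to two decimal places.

45.50 wt%

M((Mg0.80Fe0.20)5Ca2Si8O22(OH)2) = 843.893 g/mol.
O contributes 24 × 15.999 = 383.976 g per mole.
383.976/843.893 = 0.4550 → 45.50%.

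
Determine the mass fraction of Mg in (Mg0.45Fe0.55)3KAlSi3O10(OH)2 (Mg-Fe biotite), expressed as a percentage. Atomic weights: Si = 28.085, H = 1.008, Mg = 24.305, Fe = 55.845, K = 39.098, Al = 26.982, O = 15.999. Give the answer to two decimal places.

6.99 weight percent

Formula mass = 1.35×24.305 + 1.65×55.845 + 1×39.098 + 1×26.982 + 3×28.085 + 12×15.999 + 2×1.008 = 469.295 g/mol, of which 32.812 g is Mg.
So Mg makes up 32.812/469.295 = 0.0699 of the mass, i.e. 6.99%.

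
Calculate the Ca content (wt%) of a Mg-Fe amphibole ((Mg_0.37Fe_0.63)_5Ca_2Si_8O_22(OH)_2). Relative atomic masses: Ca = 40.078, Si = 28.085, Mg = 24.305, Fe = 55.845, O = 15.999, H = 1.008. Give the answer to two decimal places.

M((Mg_0.37Fe_0.63)_5Ca_2Si_8O_22(OH)_2) = 911.704 g/mol.
Ca contributes 2 × 40.078 = 80.156 g per mole.
80.156/911.704 = 0.0879 → 8.79%.

8.79 wt%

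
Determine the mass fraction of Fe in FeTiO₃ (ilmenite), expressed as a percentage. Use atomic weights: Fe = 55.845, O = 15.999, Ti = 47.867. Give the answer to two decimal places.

Formula mass = 1·55.845 + 1·47.867 + 3·15.999 = 151.709 g/mol, of which 55.845 g is Fe.
So Fe makes up 55.845/151.709 = 0.3681 of the mass, i.e. 36.81%.

36.81 wt%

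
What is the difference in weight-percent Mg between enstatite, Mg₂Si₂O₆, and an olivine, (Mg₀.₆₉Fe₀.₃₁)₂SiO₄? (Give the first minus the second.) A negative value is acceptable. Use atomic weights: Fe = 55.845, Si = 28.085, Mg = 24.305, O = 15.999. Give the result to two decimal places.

3.28 percentage points

Mg in Mg₂Si₂O₆: molar mass 200.774 g/mol; 2×24.305 = 48.610 g → 24.21 wt%.
Mg in (Mg₀.₆₉Fe₀.₃₁)₂SiO₄: molar mass 160.246 g/mol; 1.38×24.305 = 33.541 g → 20.93 wt%.
Difference = 24.21 − 20.93 = 3.28 percentage points.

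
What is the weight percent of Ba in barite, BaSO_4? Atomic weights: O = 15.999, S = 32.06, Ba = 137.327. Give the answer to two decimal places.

58.84 mass %

Formula mass = 1·137.327 + 1·32.06 + 4·15.999 = 233.383 g/mol, of which 137.327 g is Ba.
So Ba makes up 137.327/233.383 = 0.5884 of the mass, i.e. 58.84%.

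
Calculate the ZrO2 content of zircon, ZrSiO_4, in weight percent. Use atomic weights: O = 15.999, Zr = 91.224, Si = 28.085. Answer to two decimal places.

Formula mass = 183.305 g/mol.
1 Zr → 1.0000 mol ZrO2 per formula unit; M(ZrO2) = 123.222, so ZrO2 mass = 123.222 g.
123.222/183.305 × 100 = 67.22 wt%.

67.22 wt%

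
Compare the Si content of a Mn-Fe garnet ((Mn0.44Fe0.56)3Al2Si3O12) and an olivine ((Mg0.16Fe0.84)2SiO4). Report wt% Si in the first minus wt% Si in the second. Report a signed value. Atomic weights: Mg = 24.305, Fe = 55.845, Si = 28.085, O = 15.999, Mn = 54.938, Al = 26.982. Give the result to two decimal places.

2.47 percentage points

M((Mn0.44Fe0.56)3Al2Si3O12) = 496.545 g/mol, so wt% Si = 84.255/496.545 × 100 = 16.97%.
M((Mg0.16Fe0.84)2SiO4) = 193.678 g/mol, so wt% Si = 28.085/193.678 × 100 = 14.50%.
16.97 − 14.50 = 2.47 pp.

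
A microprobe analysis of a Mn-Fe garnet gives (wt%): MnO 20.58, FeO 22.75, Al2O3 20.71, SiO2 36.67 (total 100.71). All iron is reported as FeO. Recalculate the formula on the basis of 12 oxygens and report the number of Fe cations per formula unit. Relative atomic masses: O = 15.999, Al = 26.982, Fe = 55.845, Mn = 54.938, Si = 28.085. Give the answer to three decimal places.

1.559 Fe apfu

20.58 wt% MnO ÷ 70.937 g/mol = 0.29012 mol, giving 0.29012 Mn and 0.29012 O.
22.75 wt% FeO ÷ 71.844 g/mol = 0.31666 mol, giving 0.31666 Fe and 0.31666 O.
20.71 wt% Al2O3 ÷ 101.961 g/mol = 0.20312 mol, giving 0.40624 Al and 0.60936 O.
36.67 wt% SiO2 ÷ 60.083 g/mol = 0.61032 mol, giving 0.61032 Si and 1.22064 O.
Oxygen sums to 2.43678; scaling by 12/2.43678 = 4.92453 puts the formula on 12 O.
Fe: 0.31666 × 4.92453 = 1.559 atoms per formula unit.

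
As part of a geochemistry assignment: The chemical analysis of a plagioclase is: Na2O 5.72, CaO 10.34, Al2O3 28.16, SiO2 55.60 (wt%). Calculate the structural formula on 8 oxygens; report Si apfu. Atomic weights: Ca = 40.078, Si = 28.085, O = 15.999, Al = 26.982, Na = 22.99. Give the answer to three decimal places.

Na2O (M=61.979): mol = 0.09229; Na = 0.18458, O = 0.09229.
CaO (M=56.077): mol = 0.18439; Ca = 0.18439, O = 0.18439.
Al2O3 (M=101.961): mol = 0.27618; Al = 0.55236, O = 0.82854.
SiO2 (M=60.083): mol = 0.92539; Si = 0.92539, O = 1.85078.
ΣO = 2.95600; factor = 8/ΣO = 2.70636.
Si apfu = 0.92539 × 2.70636 = 2.504.

2.504 Si apfu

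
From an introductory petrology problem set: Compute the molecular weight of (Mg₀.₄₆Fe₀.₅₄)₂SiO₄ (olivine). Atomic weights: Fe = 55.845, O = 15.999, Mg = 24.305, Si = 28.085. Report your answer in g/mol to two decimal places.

Mg: 0.92 × 24.305 = 22.3606
Fe: 1.08 × 55.845 = 60.3126
Si: 1 × 28.085 = 28.0850
O: 4 × 15.999 = 63.9960
Summing the contributions gives the formula mass.

174.75 g/mol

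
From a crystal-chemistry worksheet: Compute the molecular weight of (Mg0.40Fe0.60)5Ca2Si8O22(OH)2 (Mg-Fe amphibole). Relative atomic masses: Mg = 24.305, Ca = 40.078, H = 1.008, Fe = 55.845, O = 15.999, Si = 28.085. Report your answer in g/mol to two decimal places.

906.97 g/mol

The formula mass is the sum 2×24.305 + 3×55.845 + 2×40.078 + 8×28.085 + 24×15.999 + 2×1.008.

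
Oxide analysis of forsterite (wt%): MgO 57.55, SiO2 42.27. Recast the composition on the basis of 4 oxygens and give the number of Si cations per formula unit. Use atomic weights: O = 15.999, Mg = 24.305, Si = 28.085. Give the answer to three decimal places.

MgO: 57.55/40.304 = 1.42790 mol → 1.42790 mol Mg, 1.42790 mol O.
SiO2: 42.27/60.083 = 0.70353 mol → 0.70353 mol Si, 1.40706 mol O.
Total oxygen = 2.83496 mol. Normalization factor = 4/2.83496 = 1.41095.
Si per 4 O = 0.70353 × 1.41095 = 0.993.

0.993 Si apfu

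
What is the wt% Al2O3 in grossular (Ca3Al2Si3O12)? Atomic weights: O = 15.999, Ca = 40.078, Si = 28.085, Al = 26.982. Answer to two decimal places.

Formula mass = 450.441 g/mol.
2 Al → 1.0000 mol Al2O3 per formula unit; M(Al2O3) = 101.961, so Al2O3 mass = 101.961 g.
101.961/450.441 × 100 = 22.64 wt%.

22.64 wt%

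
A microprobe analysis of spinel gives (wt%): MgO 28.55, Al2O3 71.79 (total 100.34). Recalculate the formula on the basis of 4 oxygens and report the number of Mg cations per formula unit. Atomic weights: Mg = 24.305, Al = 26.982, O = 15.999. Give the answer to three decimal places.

MgO: 28.55/40.304 = 0.70837 mol → 0.70837 mol Mg, 0.70837 mol O.
Al2O3: 71.79/101.961 = 0.70409 mol → 1.40818 mol Al, 2.11227 mol O.
Total oxygen = 2.82064 mol. Normalization factor = 4/2.82064 = 1.41812.
Mg per 4 O = 0.70837 × 1.41812 = 1.005.

1.005 Mg apfu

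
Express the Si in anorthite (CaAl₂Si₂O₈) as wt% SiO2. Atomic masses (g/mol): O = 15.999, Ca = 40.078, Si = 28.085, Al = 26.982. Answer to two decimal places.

43.19 wt%

Formula mass = 278.204 g/mol.
2 Si → 2.0000 mol SiO2 per formula unit; M(SiO2) = 60.083, so SiO2 mass = 120.166 g.
120.166/278.204 × 100 = 43.19 wt%.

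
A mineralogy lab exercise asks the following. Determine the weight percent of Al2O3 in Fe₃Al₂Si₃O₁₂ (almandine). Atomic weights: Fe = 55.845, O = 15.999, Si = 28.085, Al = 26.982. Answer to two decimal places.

Molar mass of Fe₃Al₂Si₃O₁₂ = 3×55.845 + 2×26.982 + 3×28.085 + 12×15.999 = 497.742 g/mol.
Each formula unit contains 2 Al, equivalent to 2/2 = 1.0000 mol Al2O3.
M(Al2O3) = 2×26.982 + 3×15.999 = 101.961 g/mol.
Mass of Al2O3 per formula unit = 1.0000 × 101.961 = 101.961 g.
Al2O3 wt% = 101.961 / 497.742 × 100 = 20.48%.

20.48 wt%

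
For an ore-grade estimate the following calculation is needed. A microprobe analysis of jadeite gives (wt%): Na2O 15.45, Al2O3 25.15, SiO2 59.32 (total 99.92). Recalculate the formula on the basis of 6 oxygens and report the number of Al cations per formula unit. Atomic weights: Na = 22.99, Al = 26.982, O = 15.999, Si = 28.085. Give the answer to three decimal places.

Na2O: 15.45/61.979 = 0.24928 mol → 0.49856 mol Na, 0.24928 mol O.
Al2O3: 25.15/101.961 = 0.24666 mol → 0.49332 mol Al, 0.73998 mol O.
SiO2: 59.32/60.083 = 0.98730 mol → 0.98730 mol Si, 1.97460 mol O.
Total oxygen = 2.96386 mol. Normalization factor = 6/2.96386 = 2.02439.
Al per 6 O = 0.49332 × 2.02439 = 0.999.

0.999 Al apfu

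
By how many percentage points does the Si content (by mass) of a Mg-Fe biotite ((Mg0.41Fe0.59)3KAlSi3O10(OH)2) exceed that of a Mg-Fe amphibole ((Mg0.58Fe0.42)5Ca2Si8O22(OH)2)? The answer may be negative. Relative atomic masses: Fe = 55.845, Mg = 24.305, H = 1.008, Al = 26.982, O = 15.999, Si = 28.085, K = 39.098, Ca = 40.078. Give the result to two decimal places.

Si in (Mg0.41Fe0.59)3KAlSi3O10(OH)2: molar mass 473.080 g/mol; 3×28.085 = 84.255 g → 17.81 wt%.
Si in (Mg0.58Fe0.42)5Ca2Si8O22(OH)2: molar mass 878.587 g/mol; 8×28.085 = 224.680 g → 25.57 wt%.
Difference = 17.81 − 25.57 = -7.76 percentage points.

-7.76 percentage points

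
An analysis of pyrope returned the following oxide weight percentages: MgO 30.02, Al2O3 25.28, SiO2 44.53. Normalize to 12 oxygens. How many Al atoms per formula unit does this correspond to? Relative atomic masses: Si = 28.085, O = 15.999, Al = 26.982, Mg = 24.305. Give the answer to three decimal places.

30.02 wt% MgO ÷ 40.304 g/mol = 0.74484 mol, giving 0.74484 Mg and 0.74484 O.
25.28 wt% Al2O3 ÷ 101.961 g/mol = 0.24794 mol, giving 0.49588 Al and 0.74382 O.
44.53 wt% SiO2 ÷ 60.083 g/mol = 0.74114 mol, giving 0.74114 Si and 1.48228 O.
Oxygen sums to 2.97094; scaling by 12/2.97094 = 4.03913 puts the formula on 12 O.
Al: 0.49588 × 4.03913 = 2.003 atoms per formula unit.

2.003 Al apfu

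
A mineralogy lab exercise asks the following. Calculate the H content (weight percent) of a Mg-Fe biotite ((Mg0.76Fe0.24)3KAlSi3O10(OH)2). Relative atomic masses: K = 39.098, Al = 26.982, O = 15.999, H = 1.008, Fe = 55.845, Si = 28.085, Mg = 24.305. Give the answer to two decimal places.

0.46 weight percent

Molar mass of (Mg0.76Fe0.24)3KAlSi3O10(OH)2: 2.28×24.305 + 0.72×55.845 + 1×39.098 + 1×26.982 + 3×28.085 + 12×15.999 + 2×1.008 = 439.963 g/mol.
Mass of H per formula unit: 2 × 1.008 = 2.016 g.
Weight fraction H = 2.016 / 439.963 = 0.0046.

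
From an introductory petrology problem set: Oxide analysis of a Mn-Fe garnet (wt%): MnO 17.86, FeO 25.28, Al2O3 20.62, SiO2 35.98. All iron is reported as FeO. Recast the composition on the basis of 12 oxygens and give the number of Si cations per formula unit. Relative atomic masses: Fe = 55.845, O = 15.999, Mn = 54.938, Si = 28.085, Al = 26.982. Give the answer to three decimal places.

MnO (M=70.937): mol = 0.25177; Mn = 0.25177, O = 0.25177.
FeO (M=71.844): mol = 0.35187; Fe = 0.35187, O = 0.35187.
Al2O3 (M=101.961): mol = 0.20223; Al = 0.40446, O = 0.60669.
SiO2 (M=60.083): mol = 0.59884; Si = 0.59884, O = 1.19768.
ΣO = 2.40801; factor = 12/ΣO = 4.98337.
Si apfu = 0.59884 × 4.98337 = 2.984.

2.984 Si apfu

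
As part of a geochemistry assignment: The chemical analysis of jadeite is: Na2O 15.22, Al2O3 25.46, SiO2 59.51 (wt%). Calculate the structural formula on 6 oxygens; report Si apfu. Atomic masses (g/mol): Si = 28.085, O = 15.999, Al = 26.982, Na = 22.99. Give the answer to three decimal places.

1.997 Si apfu

Na2O: 15.22/61.979 = 0.24557 mol → 0.49114 mol Na, 0.24557 mol O.
Al2O3: 25.46/101.961 = 0.24970 mol → 0.49940 mol Al, 0.74910 mol O.
SiO2: 59.51/60.083 = 0.99046 mol → 0.99046 mol Si, 1.98092 mol O.
Total oxygen = 2.97559 mol. Normalization factor = 6/2.97559 = 2.01641.
Si per 6 O = 0.99046 × 2.01641 = 1.997.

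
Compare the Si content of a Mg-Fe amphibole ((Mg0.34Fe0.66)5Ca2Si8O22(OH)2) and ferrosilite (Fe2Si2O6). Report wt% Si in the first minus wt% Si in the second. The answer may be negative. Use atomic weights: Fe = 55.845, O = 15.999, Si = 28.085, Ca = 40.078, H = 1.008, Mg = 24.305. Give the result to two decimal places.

3.23 percentage points

M((Mg0.34Fe0.66)5Ca2Si8O22(OH)2) = 916.435 g/mol, so wt% Si = 224.680/916.435 × 100 = 24.52%.
M(Fe2Si2O6) = 263.854 g/mol, so wt% Si = 56.170/263.854 × 100 = 21.29%.
24.52 − 21.29 = 3.23 pp.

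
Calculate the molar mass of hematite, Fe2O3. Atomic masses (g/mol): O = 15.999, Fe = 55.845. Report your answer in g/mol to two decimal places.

Fe: 2 × 55.845 = 111.6900
O: 3 × 15.999 = 47.9970
Summing the contributions gives the formula mass.

159.69 g/mol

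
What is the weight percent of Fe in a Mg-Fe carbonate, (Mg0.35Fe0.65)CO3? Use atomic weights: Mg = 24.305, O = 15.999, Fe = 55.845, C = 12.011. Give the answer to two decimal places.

34.63 wt%

Molar mass of (Mg0.35Fe0.65)CO3: 0.35*24.305 + 0.65*55.845 + 1*12.011 + 3*15.999 = 104.814 g/mol.
Mass of Fe per formula unit: 0.65 × 55.845 = 36.299 g.
Weight fraction Fe = 36.299 / 104.814 = 0.3463.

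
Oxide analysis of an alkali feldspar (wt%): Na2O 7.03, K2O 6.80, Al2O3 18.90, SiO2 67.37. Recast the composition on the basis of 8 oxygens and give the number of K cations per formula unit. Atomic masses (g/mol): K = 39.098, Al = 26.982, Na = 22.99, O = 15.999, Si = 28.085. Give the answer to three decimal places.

7.03 wt% Na2O ÷ 61.979 g/mol = 0.11343 mol, giving 0.22686 Na and 0.11343 O.
6.80 wt% K2O ÷ 94.195 g/mol = 0.07219 mol, giving 0.14438 K and 0.07219 O.
18.90 wt% Al2O3 ÷ 101.961 g/mol = 0.18536 mol, giving 0.37072 Al and 0.55608 O.
67.37 wt% SiO2 ÷ 60.083 g/mol = 1.12128 mol, giving 1.12128 Si and 2.24256 O.
Oxygen sums to 2.98426; scaling by 8/2.98426 = 2.68073 puts the formula on 8 O.
K: 0.14438 × 2.68073 = 0.387 atoms per formula unit.

0.387 K apfu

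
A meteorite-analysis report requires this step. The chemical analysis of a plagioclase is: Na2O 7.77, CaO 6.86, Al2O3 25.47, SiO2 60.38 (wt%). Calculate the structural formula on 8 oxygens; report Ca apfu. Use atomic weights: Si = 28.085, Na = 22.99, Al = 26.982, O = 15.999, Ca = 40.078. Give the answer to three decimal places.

7.77 wt% Na2O ÷ 61.979 g/mol = 0.12537 mol, giving 0.25074 Na and 0.12537 O.
6.86 wt% CaO ÷ 56.077 g/mol = 0.12233 mol, giving 0.12233 Ca and 0.12233 O.
25.47 wt% Al2O3 ÷ 101.961 g/mol = 0.24980 mol, giving 0.49960 Al and 0.74940 O.
60.38 wt% SiO2 ÷ 60.083 g/mol = 1.00494 mol, giving 1.00494 Si and 2.00988 O.
Oxygen sums to 3.00698; scaling by 8/3.00698 = 2.66048 puts the formula on 8 O.
Ca: 0.12233 × 2.66048 = 0.325 atoms per formula unit.

0.325 Ca apfu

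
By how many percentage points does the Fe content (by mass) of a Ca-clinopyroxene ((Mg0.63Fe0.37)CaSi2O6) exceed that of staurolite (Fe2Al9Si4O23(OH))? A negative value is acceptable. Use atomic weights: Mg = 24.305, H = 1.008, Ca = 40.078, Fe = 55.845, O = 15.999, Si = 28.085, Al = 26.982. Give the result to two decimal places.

-4.06 percentage points

Fe in (Mg0.63Fe0.37)CaSi2O6: molar mass 228.217 g/mol; 0.37×55.845 = 20.663 g → 9.05 wt%.
Fe in Fe2Al9Si4O23(OH): molar mass 851.852 g/mol; 2×55.845 = 111.690 g → 13.11 wt%.
Difference = 9.05 − 13.11 = -4.06 percentage points.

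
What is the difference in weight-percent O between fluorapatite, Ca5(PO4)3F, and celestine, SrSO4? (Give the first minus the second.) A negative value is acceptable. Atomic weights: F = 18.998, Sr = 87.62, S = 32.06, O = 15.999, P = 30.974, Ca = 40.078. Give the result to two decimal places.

3.23 percentage points

First mineral: 191.988 g O in 504.298 g formula = 38.07 wt% O.
Second mineral: 63.996 g O in 183.676 g formula = 34.84 wt% O.
38.07% − 34.84% gives a difference of 3.23 percentage points.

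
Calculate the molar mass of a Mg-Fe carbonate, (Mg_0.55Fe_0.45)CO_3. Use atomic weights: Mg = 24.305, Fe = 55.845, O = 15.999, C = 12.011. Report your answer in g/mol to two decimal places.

M = 0.55·24.305 + 0.45·55.845 + 1·12.011 + 3·15.999

98.51 g/mol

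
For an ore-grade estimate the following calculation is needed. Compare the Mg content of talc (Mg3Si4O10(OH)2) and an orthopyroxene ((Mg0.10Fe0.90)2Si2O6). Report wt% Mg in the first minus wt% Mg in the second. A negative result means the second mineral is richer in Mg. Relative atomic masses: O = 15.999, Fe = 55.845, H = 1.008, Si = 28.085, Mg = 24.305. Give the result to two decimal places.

17.34 percentage points

Mg in Mg3Si4O10(OH)2: molar mass 379.259 g/mol; 3×24.305 = 72.915 g → 19.23 wt%.
Mg in (Mg0.10Fe0.90)2Si2O6: molar mass 257.546 g/mol; 0.20×24.305 = 4.861 g → 1.89 wt%.
Difference = 19.23 − 1.89 = 17.34 percentage points.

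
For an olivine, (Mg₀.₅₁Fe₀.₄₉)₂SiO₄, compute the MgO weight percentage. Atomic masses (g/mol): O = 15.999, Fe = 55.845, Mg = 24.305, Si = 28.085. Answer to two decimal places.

23.96 wt%

Molar mass of (Mg₀.₅₁Fe₀.₄₉)₂SiO₄ = 1.02·24.305 + 0.98·55.845 + 1·28.085 + 4·15.999 = 171.600 g/mol.
Each formula unit contains 1.02 Mg, equivalent to 1.02/1 = 1.0200 mol MgO.
M(MgO) = 1×24.305 + 1×15.999 = 40.304 g/mol.
Mass of MgO per formula unit = 1.0200 × 40.304 = 41.110 g.
MgO wt% = 41.110 / 171.600 × 100 = 23.96%.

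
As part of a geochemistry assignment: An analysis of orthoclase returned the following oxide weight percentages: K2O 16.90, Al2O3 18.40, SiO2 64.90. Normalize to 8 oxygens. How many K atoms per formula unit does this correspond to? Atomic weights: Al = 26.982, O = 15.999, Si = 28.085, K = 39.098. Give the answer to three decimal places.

0.996 K apfu

16.90 wt% K2O ÷ 94.195 g/mol = 0.17942 mol, giving 0.35884 K and 0.17942 O.
18.40 wt% Al2O3 ÷ 101.961 g/mol = 0.18046 mol, giving 0.36092 Al and 0.54138 O.
64.90 wt% SiO2 ÷ 60.083 g/mol = 1.08017 mol, giving 1.08017 Si and 2.16034 O.
Oxygen sums to 2.88114; scaling by 8/2.88114 = 2.77668 puts the formula on 8 O.
K: 0.35884 × 2.77668 = 0.996 atoms per formula unit.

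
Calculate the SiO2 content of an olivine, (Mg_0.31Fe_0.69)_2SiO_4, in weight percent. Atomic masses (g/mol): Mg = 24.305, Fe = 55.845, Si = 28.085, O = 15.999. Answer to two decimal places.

M((Mg_0.31Fe_0.69)_2SiO_4) = 184.216 g/mol; M(SiO2) = 60.083 g/mol.
Moles SiO2 per formula unit = 1 Si ÷ 1 = 1.0000.
SiO2 fraction = (1.0000 × 60.083) / 184.216 = 60.083/184.216 = 0.3262.

32.62 wt%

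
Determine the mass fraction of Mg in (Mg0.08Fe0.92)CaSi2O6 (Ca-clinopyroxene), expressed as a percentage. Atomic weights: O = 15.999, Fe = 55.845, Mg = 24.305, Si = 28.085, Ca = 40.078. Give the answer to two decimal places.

Molar mass of (Mg0.08Fe0.92)CaSi2O6: 0.08×24.305 + 0.92×55.845 + 1×40.078 + 2×28.085 + 6×15.999 = 245.564 g/mol.
Mass of Mg per formula unit: 0.08 × 24.305 = 1.944 g.
Weight fraction Mg = 1.944 / 245.564 = 0.0079.

0.79 wt%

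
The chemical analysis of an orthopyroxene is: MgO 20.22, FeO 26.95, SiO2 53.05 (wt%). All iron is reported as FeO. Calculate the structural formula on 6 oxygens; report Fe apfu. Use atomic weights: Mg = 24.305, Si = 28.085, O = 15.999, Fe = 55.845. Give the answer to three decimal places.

MgO: 20.22/40.304 = 0.50169 mol → 0.50169 mol Mg, 0.50169 mol O.
FeO: 26.95/71.844 = 0.37512 mol → 0.37512 mol Fe, 0.37512 mol O.
SiO2: 53.05/60.083 = 0.88295 mol → 0.88295 mol Si, 1.76590 mol O.
Total oxygen = 2.64271 mol. Normalization factor = 6/2.64271 = 2.27040.
Fe per 6 O = 0.37512 × 2.27040 = 0.852.

0.852 Fe apfu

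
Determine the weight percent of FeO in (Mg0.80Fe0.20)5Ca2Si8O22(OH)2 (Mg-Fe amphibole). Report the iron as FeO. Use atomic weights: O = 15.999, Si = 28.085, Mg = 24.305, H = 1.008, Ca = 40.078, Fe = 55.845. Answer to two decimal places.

8.51 wt%

Molar mass of (Mg0.80Fe0.20)5Ca2Si8O22(OH)2 = 4*24.305 + 1*55.845 + 2*40.078 + 8*28.085 + 24*15.999 + 2*1.008 = 843.893 g/mol.
Each formula unit contains 1 Fe, equivalent to 1/1 = 1.0000 mol FeO.
M(FeO) = 1×55.845 + 1×15.999 = 71.844 g/mol.
Mass of FeO per formula unit = 1.0000 × 71.844 = 71.844 g.
FeO wt% = 71.844 / 843.893 × 100 = 8.51%.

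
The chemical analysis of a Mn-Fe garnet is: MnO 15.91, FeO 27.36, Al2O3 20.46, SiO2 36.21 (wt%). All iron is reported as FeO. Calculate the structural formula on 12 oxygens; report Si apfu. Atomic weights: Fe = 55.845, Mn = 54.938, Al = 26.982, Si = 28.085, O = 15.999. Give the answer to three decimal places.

2.998 Si apfu

15.91 wt% MnO ÷ 70.937 g/mol = 0.22428 mol, giving 0.22428 Mn and 0.22428 O.
27.36 wt% FeO ÷ 71.844 g/mol = 0.38083 mol, giving 0.38083 Fe and 0.38083 O.
20.46 wt% Al2O3 ÷ 101.961 g/mol = 0.20066 mol, giving 0.40132 Al and 0.60198 O.
36.21 wt% SiO2 ÷ 60.083 g/mol = 0.60267 mol, giving 0.60267 Si and 1.20534 O.
Oxygen sums to 2.41243; scaling by 12/2.41243 = 4.97424 puts the formula on 12 O.
Si: 0.60267 × 4.97424 = 2.998 atoms per formula unit.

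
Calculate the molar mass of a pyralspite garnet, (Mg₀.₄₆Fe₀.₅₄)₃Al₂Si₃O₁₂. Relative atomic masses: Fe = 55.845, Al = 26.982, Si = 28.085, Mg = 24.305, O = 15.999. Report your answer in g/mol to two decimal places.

Mg: 1.38 × 24.305 = 33.5409
Fe: 1.62 × 55.845 = 90.4689
Al: 2 × 26.982 = 53.9640
Si: 3 × 28.085 = 84.2550
O: 12 × 15.999 = 191.9880
Summing the contributions gives the formula mass.

454.22 g/mol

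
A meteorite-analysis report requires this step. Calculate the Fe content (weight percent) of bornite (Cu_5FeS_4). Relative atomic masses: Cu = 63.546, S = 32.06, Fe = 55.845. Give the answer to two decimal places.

11.13 weight percent

Formula mass = 5·63.546 + 1·55.845 + 4·32.06 = 501.815 g/mol, of which 55.845 g is Fe.
So Fe makes up 55.845/501.815 = 0.1113 of the mass, i.e. 11.13%.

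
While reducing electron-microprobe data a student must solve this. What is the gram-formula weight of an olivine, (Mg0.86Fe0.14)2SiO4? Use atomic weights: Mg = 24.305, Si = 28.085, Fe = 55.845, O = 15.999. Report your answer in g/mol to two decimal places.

149.52 g/mol

Mg: 1.72 × 24.305 = 41.8046
Fe: 0.28 × 55.845 = 15.6366
Si: 1 × 28.085 = 28.0850
O: 4 × 15.999 = 63.9960
Summing the contributions gives the formula mass.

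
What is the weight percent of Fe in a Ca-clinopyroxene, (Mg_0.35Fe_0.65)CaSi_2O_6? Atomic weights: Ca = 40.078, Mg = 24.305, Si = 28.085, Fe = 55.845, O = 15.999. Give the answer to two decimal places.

15.31 weight percent

Molar mass of (Mg_0.35Fe_0.65)CaSi_2O_6: 0.35·24.305 + 0.65·55.845 + 1·40.078 + 2·28.085 + 6·15.999 = 237.048 g/mol.
Mass of Fe per formula unit: 0.65 × 55.845 = 36.299 g.
Weight fraction Fe = 36.299 / 237.048 = 0.1531.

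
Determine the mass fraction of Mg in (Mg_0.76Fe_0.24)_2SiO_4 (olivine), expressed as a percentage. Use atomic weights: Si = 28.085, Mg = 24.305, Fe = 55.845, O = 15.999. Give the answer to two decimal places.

Formula mass = 1.52·24.305 + 0.48·55.845 + 1·28.085 + 4·15.999 = 155.830 g/mol, of which 36.944 g is Mg.
So Mg makes up 36.944/155.830 = 0.2371 of the mass, i.e. 23.71%.

23.71 mass %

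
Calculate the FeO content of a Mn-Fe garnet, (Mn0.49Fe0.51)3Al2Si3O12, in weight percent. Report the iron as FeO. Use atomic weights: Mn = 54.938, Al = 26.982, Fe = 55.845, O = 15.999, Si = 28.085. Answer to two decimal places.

22.14 wt%

Molar mass of (Mn0.49Fe0.51)3Al2Si3O12 = 1.47·54.938 + 1.53·55.845 + 2·26.982 + 3·28.085 + 12·15.999 = 496.409 g/mol.
Each formula unit contains 1.53 Fe, equivalent to 1.53/1 = 1.5300 mol FeO.
M(FeO) = 1×55.845 + 1×15.999 = 71.844 g/mol.
Mass of FeO per formula unit = 1.5300 × 71.844 = 109.921 g.
FeO wt% = 109.921 / 496.409 × 100 = 22.14%.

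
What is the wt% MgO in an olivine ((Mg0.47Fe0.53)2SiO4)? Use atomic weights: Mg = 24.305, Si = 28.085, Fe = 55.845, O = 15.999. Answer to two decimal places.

21.76 wt%

Formula mass = 174.123 g/mol.
0.94 Mg → 0.9400 mol MgO per formula unit; M(MgO) = 40.304, so MgO mass = 37.886 g.
37.886/174.123 × 100 = 21.76 wt%.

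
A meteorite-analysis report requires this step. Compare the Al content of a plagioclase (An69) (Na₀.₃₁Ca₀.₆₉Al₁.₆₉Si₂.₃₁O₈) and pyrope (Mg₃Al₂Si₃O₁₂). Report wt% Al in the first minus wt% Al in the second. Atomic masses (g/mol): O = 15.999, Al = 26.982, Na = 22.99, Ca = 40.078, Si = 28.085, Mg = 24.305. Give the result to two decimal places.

First mineral: 45.600 g Al in 273.249 g formula = 16.69 wt% Al.
Second mineral: 53.964 g Al in 403.122 g formula = 13.39 wt% Al.
16.69% − 13.39% gives a difference of 3.30 percentage points.

3.30 percentage points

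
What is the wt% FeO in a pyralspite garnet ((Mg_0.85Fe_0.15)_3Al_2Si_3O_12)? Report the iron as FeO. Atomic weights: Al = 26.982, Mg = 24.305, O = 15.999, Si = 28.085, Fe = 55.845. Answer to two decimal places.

7.75 wt%

Molar mass of (Mg_0.85Fe_0.15)_3Al_2Si_3O_12 = 2.55·24.305 + 0.45·55.845 + 2·26.982 + 3·28.085 + 12·15.999 = 417.315 g/mol.
Each formula unit contains 0.45 Fe, equivalent to 0.45/1 = 0.4500 mol FeO.
M(FeO) = 1×55.845 + 1×15.999 = 71.844 g/mol.
Mass of FeO per formula unit = 0.4500 × 71.844 = 32.330 g.
FeO wt% = 32.330 / 417.315 × 100 = 7.75%.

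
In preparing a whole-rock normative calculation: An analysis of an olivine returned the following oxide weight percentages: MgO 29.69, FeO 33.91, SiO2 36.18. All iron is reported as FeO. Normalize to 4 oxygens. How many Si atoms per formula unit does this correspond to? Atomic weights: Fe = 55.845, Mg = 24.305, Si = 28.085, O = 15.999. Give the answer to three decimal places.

0.998 Si apfu

MgO (M=40.304): mol = 0.73665; Mg = 0.73665, O = 0.73665.
FeO (M=71.844): mol = 0.47199; Fe = 0.47199, O = 0.47199.
SiO2 (M=60.083): mol = 0.60217; Si = 0.60217, O = 1.20434.
ΣO = 2.41298; factor = 4/ΣO = 1.65770.
Si apfu = 0.60217 × 1.65770 = 0.998.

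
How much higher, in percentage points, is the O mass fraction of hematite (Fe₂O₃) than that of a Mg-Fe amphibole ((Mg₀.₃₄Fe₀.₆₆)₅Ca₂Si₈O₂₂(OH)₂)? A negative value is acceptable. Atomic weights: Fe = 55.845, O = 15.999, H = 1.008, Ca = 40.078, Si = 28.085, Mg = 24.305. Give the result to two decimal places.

-11.84 percentage points

M(Fe₂O₃) = 159.687 g/mol, so wt% O = 47.997/159.687 × 100 = 30.06%.
M((Mg₀.₃₄Fe₀.₆₆)₅Ca₂Si₈O₂₂(OH)₂) = 916.435 g/mol, so wt% O = 383.976/916.435 × 100 = 41.90%.
30.06 − 41.90 = -11.84 pp.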